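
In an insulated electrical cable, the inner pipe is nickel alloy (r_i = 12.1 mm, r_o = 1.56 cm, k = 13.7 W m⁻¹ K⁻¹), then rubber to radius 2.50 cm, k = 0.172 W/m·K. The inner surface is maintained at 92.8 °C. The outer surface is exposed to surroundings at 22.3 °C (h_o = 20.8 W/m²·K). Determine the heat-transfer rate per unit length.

Treat each layer as a resistance in series:
  R'_nickel alloy = ln(0.0156/0.0121)/(2πk) = 0.2541/(2π·13.7) = 0.002952 m·K/W
  R'_rubber = ln(0.0250/0.0156)/(2πk) = 0.4716/(2π·0.172) = 0.4364 m·K/W
  R'_conv,out = 1/(2πr h) = 1/(2π·0.0250·20.8) = 0.3061 m·K/W
ΣR = 0.002952 + 0.4364 + 0.3061 = 0.7455 m·K/W
Q' = ΔT/ΣR = (92.8 °C − 22.3 °C)/0.7455 = 94.6 W/m

Q' = 94.6 W/m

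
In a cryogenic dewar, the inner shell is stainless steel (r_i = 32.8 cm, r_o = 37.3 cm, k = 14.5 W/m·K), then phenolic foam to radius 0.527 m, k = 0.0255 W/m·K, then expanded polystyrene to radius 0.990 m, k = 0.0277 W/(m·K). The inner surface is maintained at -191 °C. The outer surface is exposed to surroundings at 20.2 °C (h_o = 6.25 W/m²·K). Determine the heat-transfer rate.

Resistance network (inner→outer):
  R_stainless steel = (1/0.328 − 1/0.373)/(4πk) = 0.3678/(4π·14.5) = 0.002019 K/W
  R_phenolic foam = (1/0.373 − 1/0.527)/(4πk) = 0.7834/(4π·0.0255) = 2.445 K/W
  R_expanded polystyrene = (1/0.527 − 1/0.990)/(4πk) = 0.8874/(4π·0.0277) = 2.549 K/W
  R_conv,out = 1/(4πr²h) = 1/(4π·0.990²·6.25) = 0.01299 K/W
ΣR = 0.002019 + 2.445 + 2.549 + 0.01299 = 5.009 K/W
Q = ΔT/ΣR = (-191 °C − 20.2 °C)/5.009 = -42.2 W
(Negative Q ⇒ heat flows inward; heat gain = 42.2 W.)

Q = 42.2 W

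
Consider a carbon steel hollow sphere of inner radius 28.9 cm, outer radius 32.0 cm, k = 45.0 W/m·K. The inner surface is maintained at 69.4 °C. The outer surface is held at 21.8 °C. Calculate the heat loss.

Q = 80300 W

Q = 4πk·ΔT/(1/r₁ − 1/r₂) = 4π × 45.0 × 47.6 / (1/0.289 − 1/0.320) = 80300 W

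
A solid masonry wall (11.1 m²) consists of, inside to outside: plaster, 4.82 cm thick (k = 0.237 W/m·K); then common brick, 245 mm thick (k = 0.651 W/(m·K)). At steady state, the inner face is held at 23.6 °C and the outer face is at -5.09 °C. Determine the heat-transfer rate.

Q = 549 W

Series thermal resistances, inner to outer:
  R_plaster = L/(kA) = 0.0482/(0.237·11.1) = 0.01832 K/W
  R_common brick = L/(kA) = 0.245/(0.651·11.1) = 0.03390 K/W
ΣR = 0.01832 + 0.03390 = 0.05222 K/W
Q = ΔT/ΣR = (23.6 °C − -5.09 °C)/0.05222 = 549 W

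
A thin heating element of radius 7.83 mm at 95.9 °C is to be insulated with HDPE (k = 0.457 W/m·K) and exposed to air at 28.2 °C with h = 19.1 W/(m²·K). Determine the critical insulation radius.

For a cylinder, r_cr = k_ins/h = 0.457/19.1 = 0.0239 m = 2.39 cm

r_cr = 2.39 cm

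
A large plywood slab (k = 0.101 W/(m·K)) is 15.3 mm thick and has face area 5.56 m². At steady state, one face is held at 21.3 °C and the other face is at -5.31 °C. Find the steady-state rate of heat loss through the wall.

Q = 977 W

Q = kA·ΔT/L = 0.101 × 5.56 × |21.3 °C − -5.31 °C| / 0.0153 = 977 W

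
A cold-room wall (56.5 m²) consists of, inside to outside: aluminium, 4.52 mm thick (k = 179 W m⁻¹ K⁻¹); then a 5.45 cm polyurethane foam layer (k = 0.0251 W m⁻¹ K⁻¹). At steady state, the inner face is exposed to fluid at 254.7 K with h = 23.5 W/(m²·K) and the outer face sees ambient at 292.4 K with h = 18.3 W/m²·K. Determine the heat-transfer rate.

Treat each layer as a resistance in series:
  R_conv,in = 1/(hA) = 1/(23.5·56.5) = 7.532×10^-4 K/W
  R_aluminium = L/(kA) = 0.00452/(179·56.5) = 4.469×10^-7 K/W
  R_polyurethane foam = L/(kA) = 0.0545/(0.0251·56.5) = 0.03843 K/W
  R_conv,out = 1/(hA) = 1/(18.3·56.5) = 9.672×10^-4 K/W
ΣR = 7.532×10^-4 + 4.469×10^-7 + 0.03843 + 9.672×10^-4 = 0.04015 K/W
Q = ΔT/ΣR = (254.7 K − 292.4 K)/0.04015 = -939 W
(Negative Q ⇒ heat flows inward; heat gain = 939 W.)

Q = 939 W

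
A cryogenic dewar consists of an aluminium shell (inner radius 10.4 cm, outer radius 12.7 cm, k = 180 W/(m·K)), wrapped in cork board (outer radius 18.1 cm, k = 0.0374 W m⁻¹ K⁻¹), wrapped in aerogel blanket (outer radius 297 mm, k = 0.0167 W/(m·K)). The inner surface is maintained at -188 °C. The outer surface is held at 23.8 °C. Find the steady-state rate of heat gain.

Q = 13.9 W

Series thermal resistances, inner to outer:
  R_aluminium = (1/0.104 − 1/0.127)/(4πk) = 1.741/(4π·180) = 7.699×10^-4 K/W
  R_cork board = (1/0.127 − 1/0.181)/(4πk) = 2.349/(4π·0.0374) = 4.998 K/W
  R_aerogel blanket = (1/0.181 − 1/0.297)/(4πk) = 2.158/(4π·0.0167) = 10.28 K/W
ΣR = 7.699×10^-4 + 4.998 + 10.28 = 15.28 K/W
Q = ΔT/ΣR = (-188 °C − 23.8 °C)/15.28 = -13.9 W
(Negative Q ⇒ heat flows inward; heat gain = 13.9 W.)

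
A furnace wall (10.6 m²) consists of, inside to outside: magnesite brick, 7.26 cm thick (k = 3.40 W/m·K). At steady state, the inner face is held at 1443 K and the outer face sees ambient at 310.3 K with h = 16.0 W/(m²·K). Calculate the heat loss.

Q = 143 kW

Treat each layer as a resistance in series:
  R_magnesite brick = L/(kA) = 0.0726/(3.40·10.6) = 0.002014 K/W
  R_conv,out = 1/(hA) = 1/(16.0·10.6) = 0.005896 K/W
ΣR = 0.002014 + 0.005896 = 0.007910 K/W
Q = ΔT/ΣR = (1443 K − 310.3 K)/0.007910 = 1.43×10^5 W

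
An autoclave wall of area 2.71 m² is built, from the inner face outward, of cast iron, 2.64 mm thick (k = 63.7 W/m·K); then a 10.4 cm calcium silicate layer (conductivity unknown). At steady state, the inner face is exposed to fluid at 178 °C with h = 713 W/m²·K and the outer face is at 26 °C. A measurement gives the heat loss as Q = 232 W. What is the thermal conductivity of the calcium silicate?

k = 0.0586 W/m·K

ΣR = ΔT/Q = |178 − 26|/232 = 0.6552 K/W
Known resistances:
  R_conv,in = 1/(hA) = 1/(713·2.71) = 5.175×10^-4 K/W
  R_cast iron = L/(kA) = 0.00264/(63.7·2.71) = 1.529×10^-5 K/W
R_calcium silicate = ΣR − ΣR_known = 0.6552 − 5.328×10^-4 = 0.6547 K/W
L/(kA) = 0.6547 ⇒ k = 0.104/(0.6547·2.71) = 0.0586 W/m·K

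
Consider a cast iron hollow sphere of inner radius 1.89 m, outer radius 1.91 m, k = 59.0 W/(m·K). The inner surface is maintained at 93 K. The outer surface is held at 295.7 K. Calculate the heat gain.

Q = 27100 kW

Q = 4πk·ΔT/(1/r₁ − 1/r₂) = 4π × 59.0 × 202.7 / (1/1.89 − 1/1.91) = 2.71×10^7 W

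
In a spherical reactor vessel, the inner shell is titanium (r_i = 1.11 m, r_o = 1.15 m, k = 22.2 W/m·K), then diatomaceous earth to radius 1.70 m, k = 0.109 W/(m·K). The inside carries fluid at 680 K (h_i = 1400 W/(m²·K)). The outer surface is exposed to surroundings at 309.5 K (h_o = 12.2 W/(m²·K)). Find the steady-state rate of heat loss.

Q = 1780 W

Resistance network (inner→outer):
  R_conv,in = 1/(4πr²h) = 1/(4π·1.11²·1400) = 4.613×10^-5 K/W
  R_titanium = (1/1.11 − 1/1.15)/(4πk) = 0.03134/(4π·22.2) = 1.123×10^-4 K/W
  R_diatomaceous earth = (1/1.15 − 1/1.70)/(4πk) = 0.2813/(4π·0.109) = 0.2054 K/W
  R_conv,out = 1/(4πr²h) = 1/(4π·1.70²·12.2) = 0.002257 K/W
ΣR = 4.613×10^-5 + 1.123×10^-4 + 0.2054 + 0.002257 = 0.2078 K/W
Q = ΔT/ΣR = (680 K − 309.5 K)/0.2078 = 1780 W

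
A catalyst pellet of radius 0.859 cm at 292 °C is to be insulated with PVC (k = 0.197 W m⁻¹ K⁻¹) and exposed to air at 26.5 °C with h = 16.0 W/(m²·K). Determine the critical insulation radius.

r_cr = 2.46 cm

For a sphere, r_cr = 2k_ins/h = 2·0.197/16.0 = 0.0246 m = 2.46 cm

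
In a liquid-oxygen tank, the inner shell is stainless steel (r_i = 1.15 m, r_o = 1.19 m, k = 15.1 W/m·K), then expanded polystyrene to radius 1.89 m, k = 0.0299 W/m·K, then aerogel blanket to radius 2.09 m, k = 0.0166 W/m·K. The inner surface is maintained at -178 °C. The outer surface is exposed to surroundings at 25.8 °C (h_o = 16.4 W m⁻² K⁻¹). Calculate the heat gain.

Q = 190 W

Series thermal resistances, inner to outer:
  R_stainless steel = (1/1.15 − 1/1.19)/(4πk) = 0.02923/(4π·15.1) = 1.540×10^-4 K/W
  R_expanded polystyrene = (1/1.19 − 1/1.89)/(4πk) = 0.3112/(4π·0.0299) = 0.8283 K/W
  R_aerogel blanket = (1/1.89 − 1/2.09)/(4πk) = 0.05063/(4π·0.0166) = 0.2427 K/W
  R_conv,out = 1/(4πr²h) = 1/(4π·2.09²·16.4) = 0.001111 K/W
ΣR = 1.540×10^-4 + 0.8283 + 0.2427 + 0.001111 = 1.072 K/W
Q = ΔT/ΣR = (-178 °C − 25.8 °C)/1.072 = -190 W
(Negative Q ⇒ heat flows inward; heat gain = 190 W.)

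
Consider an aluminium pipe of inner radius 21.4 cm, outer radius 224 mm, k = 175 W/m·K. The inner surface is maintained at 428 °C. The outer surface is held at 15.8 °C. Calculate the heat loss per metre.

Q' = 2πk·ΔT/ln(r₂/r₁) = 2π × 175 × 412.2 / ln(0.224/0.214) = 9.92×10^6 W/m

Q' = 9920 kW/m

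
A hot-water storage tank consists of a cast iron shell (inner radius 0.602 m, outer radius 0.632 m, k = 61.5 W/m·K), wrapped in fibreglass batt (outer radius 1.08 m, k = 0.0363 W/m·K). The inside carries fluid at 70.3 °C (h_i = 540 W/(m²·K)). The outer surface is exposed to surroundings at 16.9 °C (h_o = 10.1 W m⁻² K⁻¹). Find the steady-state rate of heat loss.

Q = 36.9 W

Resistance network (inner→outer):
  R_conv,in = 1/(4πr²h) = 1/(4π·0.602²·540) = 4.066×10^-4 K/W
  R_cast iron = (1/0.602 − 1/0.632)/(4πk) = 0.07885/(4π·61.5) = 1.020×10^-4 K/W
  R_fibreglass batt = (1/0.632 − 1/1.08)/(4πk) = 0.6564/(4π·0.0363) = 1.439 K/W
  R_conv,out = 1/(4πr²h) = 1/(4π·1.08²·10.1) = 0.006755 K/W
ΣR = 4.066×10^-4 + 1.020×10^-4 + 1.439 + 0.006755 = 1.446 K/W
Q = ΔT/ΣR = (70.3 °C − 16.9 °C)/1.446 = 36.9 W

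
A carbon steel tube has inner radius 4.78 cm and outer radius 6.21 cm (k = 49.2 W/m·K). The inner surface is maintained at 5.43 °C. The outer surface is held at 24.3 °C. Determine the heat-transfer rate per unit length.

Q' = 22300 W/m

Q' = 2πk·ΔT/ln(r₂/r₁) = 2π × 49.2 × 18.87 / ln(0.0621/0.0478) = 22300 W/m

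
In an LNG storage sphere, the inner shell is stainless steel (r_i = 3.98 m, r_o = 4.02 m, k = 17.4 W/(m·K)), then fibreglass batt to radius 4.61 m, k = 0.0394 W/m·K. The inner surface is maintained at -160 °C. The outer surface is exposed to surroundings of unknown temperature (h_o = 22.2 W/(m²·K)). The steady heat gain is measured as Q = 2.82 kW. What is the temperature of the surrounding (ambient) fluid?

Sum the resistances:
  R_stainless steel = (1/3.98 − 1/4.02)/(4πk) = 0.002500/(4π·17.4) = 1.143×10^-5 K/W
  R_fibreglass batt = (1/4.02 − 1/4.61)/(4πk) = 0.03184/(4π·0.0394) = 0.06430 K/W
  R_conv,out = 1/(4πr²h) = 1/(4π·4.61²·22.2) = 1.687×10^-4 K/W
ΣR = 0.06448 K/W
ΔT = Q·ΣR = 2820 × 0.06448 = 181.8 K
Heat flows inward, so T_out = T_in + ΔT = -160 + 181.8 = 21.8 °C

T_out = 21.8 °C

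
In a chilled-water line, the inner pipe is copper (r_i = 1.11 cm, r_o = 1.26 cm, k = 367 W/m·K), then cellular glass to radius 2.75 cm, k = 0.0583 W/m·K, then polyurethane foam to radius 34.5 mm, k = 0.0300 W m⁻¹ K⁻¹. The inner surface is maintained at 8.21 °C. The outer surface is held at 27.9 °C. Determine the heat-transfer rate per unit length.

Q' = 5.91 W/m

Series thermal resistances, inner to outer:
  R'_copper = ln(0.0126/0.0111)/(2πk) = 0.1268/(2π·367) = 5.497×10^-5 m·K/W
  R'_cellular glass = ln(0.0275/0.0126)/(2πk) = 0.7805/(2π·0.0583) = 2.131 m·K/W
  R'_polyurethane foam = ln(0.0345/0.0275)/(2πk) = 0.2268/(2π·0.0300) = 1.203 m·K/W
ΣR = 5.497×10^-5 + 2.131 + 1.203 = 3.334 m·K/W
Q' = ΔT/ΣR = (8.21 °C − 27.9 °C)/3.334 = -5.91 W/m
(Negative Q' ⇒ heat flows inward; heat gain = 5.91 W/m.)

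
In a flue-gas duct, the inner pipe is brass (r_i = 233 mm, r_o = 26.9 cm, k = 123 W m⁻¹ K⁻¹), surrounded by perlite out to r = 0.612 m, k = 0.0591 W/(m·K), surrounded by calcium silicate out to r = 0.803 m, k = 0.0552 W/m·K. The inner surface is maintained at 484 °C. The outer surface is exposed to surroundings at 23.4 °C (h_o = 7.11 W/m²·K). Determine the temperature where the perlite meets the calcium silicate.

Series thermal resistances, inner to outer:
  R'_brass = ln(0.269/0.233)/(2πk) = 0.1437/(2π·123) = 1.859×10^-4 m·K/W
  R'_perlite = ln(0.612/0.269)/(2πk) = 0.8220/(2π·0.0591) = 2.214 m·K/W
  R'_calcium silicate = ln(0.803/0.612)/(2πk) = 0.2716/(2π·0.0552) = 0.7832 m·K/W
  R'_conv,out = 1/(2πr h) = 1/(2π·0.803·7.11) = 0.02788 m·K/W
ΣR = 1.859×10^-4 + 2.214 + 0.7832 + 0.02788 = 3.025 m·K/W
Q' = ΔT/ΣR = (484 °C − 23.4 °C)/3.025 = 152.3 W/m
From the inner boundary to the perlite/calcium silicate interface, ΣR_partial = 2.214 m·K/W.
T_interface = T_in − Q'·ΣR_partial = 484 °C − (152.3)(2.214) = 147 °C

T = 147 °C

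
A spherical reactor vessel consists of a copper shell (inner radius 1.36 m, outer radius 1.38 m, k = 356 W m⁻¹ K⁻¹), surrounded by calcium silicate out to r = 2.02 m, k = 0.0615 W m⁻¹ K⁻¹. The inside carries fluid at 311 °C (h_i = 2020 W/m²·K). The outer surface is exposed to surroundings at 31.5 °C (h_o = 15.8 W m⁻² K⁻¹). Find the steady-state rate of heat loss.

Q = 937 W

Resistance network (inner→outer):
  R_conv,in = 1/(4πr²h) = 1/(4π·1.36²·2020) = 2.130×10^-5 K/W
  R_copper = (1/1.36 − 1/1.38)/(4πk) = 0.01066/(4π·356) = 2.382×10^-6 K/W
  R_calcium silicate = (1/1.38 − 1/2.02)/(4πk) = 0.2296/(4π·0.0615) = 0.2971 K/W
  R_conv,out = 1/(4πr²h) = 1/(4π·2.02²·15.8) = 0.001234 K/W
ΣR = 2.130×10^-5 + 2.382×10^-6 + 0.2971 + 0.001234 = 0.2984 K/W
Q = ΔT/ΣR = (311 °C − 31.5 °C)/0.2984 = 937 W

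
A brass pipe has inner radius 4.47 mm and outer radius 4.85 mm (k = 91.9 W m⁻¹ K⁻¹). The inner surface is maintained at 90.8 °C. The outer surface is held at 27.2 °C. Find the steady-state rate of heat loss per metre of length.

Q' = 2πk·ΔT/ln(r₂/r₁) = 2π × 91.9 × 63.6 / ln(0.00485/0.00447) = 4.50×10^5 W/m

Q' = 450 kW/m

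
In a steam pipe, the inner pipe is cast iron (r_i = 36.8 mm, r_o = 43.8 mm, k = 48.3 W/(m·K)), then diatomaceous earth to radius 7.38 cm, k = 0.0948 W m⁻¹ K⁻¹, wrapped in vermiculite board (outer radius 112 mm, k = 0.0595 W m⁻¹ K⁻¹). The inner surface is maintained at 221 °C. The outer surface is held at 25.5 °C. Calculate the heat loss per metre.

Series thermal resistances, inner to outer:
  R'_cast iron = ln(0.0438/0.0368)/(2πk) = 0.1741/(2π·48.3) = 5.738×10^-4 m·K/W
  R'_diatomaceous earth = ln(0.0738/0.0438)/(2πk) = 0.5217/(2π·0.0948) = 0.8759 m·K/W
  R'_vermiculite board = ln(0.112/0.0738)/(2πk) = 0.4171/(2π·0.0595) = 1.116 m·K/W
ΣR = 5.738×10^-4 + 0.8759 + 1.116 = 1.992 m·K/W
Q' = ΔT/ΣR = (221 °C − 25.5 °C)/1.992 = 98.1 W/m

Q' = 98.1 W/m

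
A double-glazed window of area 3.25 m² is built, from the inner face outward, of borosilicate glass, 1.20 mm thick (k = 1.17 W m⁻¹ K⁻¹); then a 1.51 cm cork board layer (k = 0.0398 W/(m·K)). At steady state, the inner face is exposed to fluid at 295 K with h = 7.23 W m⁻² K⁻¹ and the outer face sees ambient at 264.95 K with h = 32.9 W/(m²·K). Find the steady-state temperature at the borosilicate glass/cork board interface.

T = 287.4 K

Treat each layer as a resistance in series:
  R_conv,in = 1/(hA) = 1/(7.23·3.25) = 0.04256 K/W
  R_borosilicate glass = L/(kA) = 0.00120/(1.17·3.25) = 3.156×10^-4 K/W
  R_cork board = L/(kA) = 0.0151/(0.0398·3.25) = 0.1167 K/W
  R_conv,out = 1/(hA) = 1/(32.9·3.25) = 0.009352 K/W
ΣR = 0.04256 + 3.156×10^-4 + 0.1167 + 0.009352 = 0.1689 K/W
Q = ΔT/ΣR = (295 K − 264.95 K)/0.1689 = 177.9 W
From the inner boundary to the borosilicate glass/cork board interface, ΣR_partial = 0.04288 K/W.
T_interface = T_in − Q·ΣR_partial = 295 K − (177.9)(0.04288) = 287.4 K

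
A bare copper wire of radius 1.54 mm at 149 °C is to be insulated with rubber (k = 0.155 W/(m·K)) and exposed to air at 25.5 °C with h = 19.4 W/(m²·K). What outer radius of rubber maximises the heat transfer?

For a cylinder, r_cr = k_ins/h = 0.155/19.4 = 0.00799 m = 0.799 cm

r_cr = 0.799 cm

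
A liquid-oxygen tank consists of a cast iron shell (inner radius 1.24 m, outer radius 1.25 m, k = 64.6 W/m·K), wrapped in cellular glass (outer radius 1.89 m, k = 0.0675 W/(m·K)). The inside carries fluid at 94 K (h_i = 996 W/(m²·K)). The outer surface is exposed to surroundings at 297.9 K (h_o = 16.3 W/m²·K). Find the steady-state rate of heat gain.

Series thermal resistances, inner to outer:
  R_conv,in = 1/(4πr²h) = 1/(4π·1.24²·996) = 5.196×10^-5 K/W
  R_cast iron = (1/1.24 − 1/1.25)/(4πk) = 0.006452/(4π·64.6) = 7.947×10^-6 K/W
  R_cellular glass = (1/1.25 − 1/1.89)/(4πk) = 0.2709/(4π·0.0675) = 0.3194 K/W
  R_conv,out = 1/(4πr²h) = 1/(4π·1.89²·16.3) = 0.001367 K/W
ΣR = 5.196×10^-5 + 7.947×10^-6 + 0.3194 + 0.001367 = 0.3208 K/W
Q = ΔT/ΣR = (94 K − 297.9 K)/0.3208 = -636 W
(Negative Q ⇒ heat flows inward; heat gain = 636 W.)

Q = 636 W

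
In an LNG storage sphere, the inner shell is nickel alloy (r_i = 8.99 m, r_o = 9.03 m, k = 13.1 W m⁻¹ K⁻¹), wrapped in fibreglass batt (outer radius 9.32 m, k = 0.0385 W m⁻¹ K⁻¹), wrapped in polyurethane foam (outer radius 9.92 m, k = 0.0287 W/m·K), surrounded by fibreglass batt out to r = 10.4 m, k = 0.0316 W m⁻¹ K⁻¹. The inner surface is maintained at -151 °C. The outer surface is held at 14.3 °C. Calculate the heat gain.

Resistance network (inner→outer):
  R_nickel alloy = (1/8.99 − 1/9.03)/(4πk) = 4.927×10^-4/(4π·13.1) = 2.993×10^-6 K/W
  R_fibreglass batt = (1/9.03 − 1/9.32)/(4πk) = 0.003446/(4π·0.0385) = 0.007122 K/W
  R_polyurethane foam = (1/9.32 − 1/9.92)/(4πk) = 0.006490/(4π·0.0287) = 0.01799 K/W
  R_fibreglass batt = (1/9.92 − 1/10.4)/(4πk) = 0.004653/(4π·0.0316) = 0.01172 K/W
ΣR = 2.993×10^-6 + 0.007122 + 0.01799 + 0.01172 = 0.03683 K/W
Q = ΔT/ΣR = (-151 °C − 14.3 °C)/0.03683 = -4490 W
(Negative Q ⇒ heat flows inward; heat gain = 4490 W.)

Q = 4.49 kW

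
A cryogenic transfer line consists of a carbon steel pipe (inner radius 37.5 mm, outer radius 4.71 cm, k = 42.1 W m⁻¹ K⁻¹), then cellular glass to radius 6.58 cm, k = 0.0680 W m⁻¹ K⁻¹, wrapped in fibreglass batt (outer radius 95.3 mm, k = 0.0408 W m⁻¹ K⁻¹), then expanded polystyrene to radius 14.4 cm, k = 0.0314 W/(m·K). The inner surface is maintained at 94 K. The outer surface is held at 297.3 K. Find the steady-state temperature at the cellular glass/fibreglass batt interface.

T = 131 K

Series thermal resistances, inner to outer:
  R'_carbon steel = ln(0.0471/0.0375)/(2πk) = 0.2279/(2π·42.1) = 8.617×10^-4 m·K/W
  R'_cellular glass = ln(0.0658/0.0471)/(2πk) = 0.3343/(2π·0.0680) = 0.7825 m·K/W
  R'_fibreglass batt = ln(0.0953/0.0658)/(2πk) = 0.3704/(2π·0.0408) = 1.445 m·K/W
  R'_expanded polystyrene = ln(0.144/0.0953)/(2πk) = 0.4128/(2π·0.0314) = 2.092 m·K/W
ΣR = 8.617×10^-4 + 0.7825 + 1.445 + 2.092 = 4.320 m·K/W
Q' = ΔT/ΣR = (94 K − 297.3 K)/4.320 = -47.06 W/m
From the inner boundary to the cellular glass/fibreglass batt interface, ΣR_partial = 0.7834 m·K/W.
T_interface = T_in − Q'·ΣR_partial = 94 K − (-47.06)(0.7834) = 131 K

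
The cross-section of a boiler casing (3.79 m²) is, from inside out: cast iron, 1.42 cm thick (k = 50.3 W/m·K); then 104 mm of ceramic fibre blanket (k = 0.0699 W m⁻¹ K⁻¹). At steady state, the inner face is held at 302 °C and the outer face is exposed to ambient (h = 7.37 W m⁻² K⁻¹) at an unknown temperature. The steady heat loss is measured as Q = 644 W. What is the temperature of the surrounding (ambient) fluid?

Sum the resistances:
  R_cast iron = L/(kA) = 0.0142/(50.3·3.79) = 7.449×10^-5 K/W
  R_ceramic fibre blanket = L/(kA) = 0.104/(0.0699·3.79) = 0.3926 K/W
  R_conv,out = 1/(hA) = 1/(7.37·3.79) = 0.03580 K/W
ΣR = 0.4284 K/W
ΔT = Q·ΣR = 644 × 0.4284 = 275.9 K
Heat flows outward, so T_out = T_in − ΔT = 302 − 275.9 = 26.1 °C

T_out = 26.1 °C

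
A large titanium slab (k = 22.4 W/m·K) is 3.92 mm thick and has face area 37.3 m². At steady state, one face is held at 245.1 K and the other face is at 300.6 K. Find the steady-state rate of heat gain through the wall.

Q = 1.18×10^7 W

Q = kA·ΔT/L = 22.4 × 37.3 × |245.1 K − 300.6 K| / 0.00392 = 1.18×10^7 W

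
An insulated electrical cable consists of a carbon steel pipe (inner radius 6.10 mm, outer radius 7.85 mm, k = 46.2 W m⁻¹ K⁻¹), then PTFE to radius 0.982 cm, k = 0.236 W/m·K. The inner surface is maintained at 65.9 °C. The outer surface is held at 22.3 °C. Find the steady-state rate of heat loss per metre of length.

Series thermal resistances, inner to outer:
  R'_carbon steel = ln(0.00785/0.00610)/(2πk) = 0.2522/(2π·46.2) = 8.689×10^-4 m·K/W
  R'_PTFE = ln(0.00982/0.00785)/(2πk) = 0.2239/(2π·0.236) = 0.1510 m·K/W
ΣR = 8.689×10^-4 + 0.1510 = 0.1519 m·K/W
Q' = ΔT/ΣR = (65.9 °C − 22.3 °C)/0.1519 = 287 W/m

Q' = 287 W/m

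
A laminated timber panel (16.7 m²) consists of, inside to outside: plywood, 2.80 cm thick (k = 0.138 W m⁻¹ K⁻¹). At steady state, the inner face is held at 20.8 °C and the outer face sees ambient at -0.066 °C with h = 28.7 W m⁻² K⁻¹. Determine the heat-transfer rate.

Resistance network (inner→outer):
  R_plywood = L/(kA) = 0.0280/(0.138·16.7) = 0.01215 K/W
  R_conv,out = 1/(hA) = 1/(28.7·16.7) = 0.002086 K/W
ΣR = 0.01215 + 0.002086 = 0.01424 K/W
Q = ΔT/ΣR = (20.8 °C − -0.066 °C)/0.01424 = 1470 W

Q = 1470 W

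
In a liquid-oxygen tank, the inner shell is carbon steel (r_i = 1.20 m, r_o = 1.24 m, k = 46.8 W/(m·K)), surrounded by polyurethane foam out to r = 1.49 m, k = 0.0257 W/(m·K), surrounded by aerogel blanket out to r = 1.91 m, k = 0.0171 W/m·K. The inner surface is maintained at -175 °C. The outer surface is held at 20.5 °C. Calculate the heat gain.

Series thermal resistances, inner to outer:
  R_carbon steel = (1/1.20 − 1/1.24)/(4πk) = 0.02688/(4π·46.8) = 4.571×10^-5 K/W
  R_polyurethane foam = (1/1.24 − 1/1.49)/(4πk) = 0.1353/(4π·0.0257) = 0.4190 K/W
  R_aerogel blanket = (1/1.49 − 1/1.91)/(4πk) = 0.1476/(4π·0.0171) = 0.6868 K/W
ΣR = 4.571×10^-5 + 0.4190 + 0.6868 = 1.106 K/W
Q = ΔT/ΣR = (-175 °C − 20.5 °C)/1.106 = -177 W
(Negative Q ⇒ heat flows inward; heat gain = 177 W.)

Q = 177 W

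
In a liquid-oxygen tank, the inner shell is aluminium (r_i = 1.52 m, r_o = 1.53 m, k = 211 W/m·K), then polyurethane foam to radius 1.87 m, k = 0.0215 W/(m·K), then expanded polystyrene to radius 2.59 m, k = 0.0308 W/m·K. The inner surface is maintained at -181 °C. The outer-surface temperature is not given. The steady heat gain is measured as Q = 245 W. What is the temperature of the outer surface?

T_out = 20.9 °C

Series resistances:
  R_aluminium = (1/1.52 − 1/1.53)/(4πk) = 0.004300/(4π·211) = 1.622×10^-6 K/W
  R_polyurethane foam = (1/1.53 − 1/1.87)/(4πk) = 0.1188/(4π·0.0215) = 0.4398 K/W
  R_expanded polystyrene = (1/1.87 − 1/2.59)/(4πk) = 0.1487/(4π·0.0308) = 0.3841 K/W
ΣR = 0.8239 K/W
ΔT = Q·ΣR = 245 × 0.8239 = 201.9 K
Heat flows inward, so T_out = T_in + ΔT = -181 + 201.9 = 20.9 °C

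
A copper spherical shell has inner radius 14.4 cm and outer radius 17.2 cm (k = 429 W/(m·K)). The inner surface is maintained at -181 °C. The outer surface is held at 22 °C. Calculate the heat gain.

Q = 968 kW

Q = 4πk·ΔT/(1/r₁ − 1/r₂) = 4π × 429 × 203 / (1/0.144 − 1/0.172) = 9.68×10^5 W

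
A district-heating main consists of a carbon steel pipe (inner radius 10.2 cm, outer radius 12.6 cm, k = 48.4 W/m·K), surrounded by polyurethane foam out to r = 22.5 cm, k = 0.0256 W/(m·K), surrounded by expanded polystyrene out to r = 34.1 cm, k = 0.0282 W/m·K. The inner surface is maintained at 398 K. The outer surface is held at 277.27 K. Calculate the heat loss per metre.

Q' = 20.3 W/m

Series thermal resistances, inner to outer:
  R'_carbon steel = ln(0.126/0.102)/(2πk) = 0.2113/(2π·48.4) = 6.949×10^-4 m·K/W
  R'_polyurethane foam = ln(0.225/0.126)/(2πk) = 0.5798/(2π·0.0256) = 3.605 m·K/W
  R'_expanded polystyrene = ln(0.341/0.225)/(2πk) = 0.4158/(2π·0.0282) = 2.347 m·K/W
ΣR = 6.949×10^-4 + 3.605 + 2.347 = 5.953 m·K/W
Q' = ΔT/ΣR = (398 K − 277.27 K)/5.953 = 20.3 W/m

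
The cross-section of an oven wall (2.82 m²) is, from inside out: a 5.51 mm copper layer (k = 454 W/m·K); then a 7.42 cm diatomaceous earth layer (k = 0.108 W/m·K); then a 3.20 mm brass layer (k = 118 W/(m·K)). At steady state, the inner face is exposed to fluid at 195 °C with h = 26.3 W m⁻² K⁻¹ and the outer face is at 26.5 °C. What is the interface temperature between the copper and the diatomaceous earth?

Treat each layer as a resistance in series:
  R_conv,in = 1/(hA) = 1/(26.3·2.82) = 0.01348 K/W
  R_copper = L/(kA) = 0.00551/(454·2.82) = 4.304×10^-6 K/W
  R_diatomaceous earth = L/(kA) = 0.0742/(0.108·2.82) = 0.2436 K/W
  R_brass = L/(kA) = 0.00320/(118·2.82) = 9.617×10^-6 K/W
ΣR = 0.01348 + 4.304×10^-6 + 0.2436 + 9.617×10^-6 = 0.2571 K/W
Q = ΔT/ΣR = (195 °C − 26.5 °C)/0.2571 = 655.4 W
From the inner boundary to the copper/diatomaceous earth interface, ΣR_partial = 0.01348 K/W.
T_interface = T_in − Q·ΣR_partial = 195 °C − (655.4)(0.01348) = 186 °C

T = 186 °C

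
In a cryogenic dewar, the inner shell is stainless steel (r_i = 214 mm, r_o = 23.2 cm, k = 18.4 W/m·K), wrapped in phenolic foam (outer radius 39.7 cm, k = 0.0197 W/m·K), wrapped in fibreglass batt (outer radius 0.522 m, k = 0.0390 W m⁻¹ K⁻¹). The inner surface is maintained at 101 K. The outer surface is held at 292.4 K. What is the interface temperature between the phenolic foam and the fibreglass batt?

Treat each layer as a resistance in series:
  R_stainless steel = (1/0.214 − 1/0.232)/(4πk) = 0.3626/(4π·18.4) = 0.001568 K/W
  R_phenolic foam = (1/0.232 − 1/0.397)/(4πk) = 1.791/(4π·0.0197) = 7.237 K/W
  R_fibreglass batt = (1/0.397 − 1/0.522)/(4πk) = 0.6032/(4π·0.0390) = 1.231 K/W
ΣR = 0.001568 + 7.237 + 1.231 = 8.470 K/W
Q = ΔT/ΣR = (101 K − 292.4 K)/8.470 = -22.60 W
From the inner boundary to the phenolic foam/fibreglass batt interface, ΣR_partial = 7.239 K/W.
T_interface = T_in − Q·ΣR_partial = 101 K − (-22.60)(7.239) = 264.6 K

T = 264.6 K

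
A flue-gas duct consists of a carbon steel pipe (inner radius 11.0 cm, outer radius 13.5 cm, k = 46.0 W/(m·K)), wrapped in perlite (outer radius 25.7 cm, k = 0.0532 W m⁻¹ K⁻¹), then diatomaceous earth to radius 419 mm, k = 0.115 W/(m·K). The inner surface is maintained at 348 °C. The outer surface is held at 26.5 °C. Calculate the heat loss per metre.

Q' = 124 W/m

Series thermal resistances, inner to outer:
  R'_carbon steel = ln(0.135/0.110)/(2πk) = 0.2048/(2π·46.0) = 7.086×10^-4 m·K/W
  R'_perlite = ln(0.257/0.135)/(2πk) = 0.6438/(2π·0.0532) = 1.926 m·K/W
  R'_diatomaceous earth = ln(0.419/0.257)/(2πk) = 0.4888/(2π·0.115) = 0.6765 m·K/W
ΣR = 7.086×10^-4 + 1.926 + 0.6765 = 2.603 m·K/W
Q' = ΔT/ΣR = (348 °C − 26.5 °C)/2.603 = 124 W/m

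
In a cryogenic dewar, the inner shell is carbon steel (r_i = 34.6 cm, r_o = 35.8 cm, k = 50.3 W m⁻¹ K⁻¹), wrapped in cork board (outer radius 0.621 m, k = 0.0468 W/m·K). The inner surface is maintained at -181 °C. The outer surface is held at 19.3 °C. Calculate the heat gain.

Series thermal resistances, inner to outer:
  R_carbon steel = (1/0.346 − 1/0.358)/(4πk) = 0.09688/(4π·50.3) = 1.533×10^-4 K/W
  R_cork board = (1/0.358 − 1/0.621)/(4πk) = 1.183/(4π·0.0468) = 2.012 K/W
ΣR = 1.533×10^-4 + 2.012 = 2.012 K/W
Q = ΔT/ΣR = (-181 °C − 19.3 °C)/2.012 = -99.6 W
(Negative Q ⇒ heat flows inward; heat gain = 99.6 W.)

Q = 99.6 W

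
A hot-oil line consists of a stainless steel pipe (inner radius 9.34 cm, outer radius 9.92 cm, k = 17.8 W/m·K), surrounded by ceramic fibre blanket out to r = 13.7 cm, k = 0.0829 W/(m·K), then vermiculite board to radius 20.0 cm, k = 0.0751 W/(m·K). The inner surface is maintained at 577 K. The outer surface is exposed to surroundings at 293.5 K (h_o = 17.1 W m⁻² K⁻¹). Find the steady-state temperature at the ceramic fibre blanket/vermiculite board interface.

T = 457 K

Series thermal resistances, inner to outer:
  R'_stainless steel = ln(0.0992/0.0934)/(2πk) = 0.06025/(2π·17.8) = 5.387×10^-4 m·K/W
  R'_ceramic fibre blanket = ln(0.137/0.0992)/(2πk) = 0.3228/(2π·0.0829) = 0.6198 m·K/W
  R'_vermiculite board = ln(0.200/0.137)/(2πk) = 0.3783/(2π·0.0751) = 0.8018 m·K/W
  R'_conv,out = 1/(2πr h) = 1/(2π·0.200·17.1) = 0.04654 m·K/W
ΣR = 5.387×10^-4 + 0.6198 + 0.8018 + 0.04654 = 1.469 m·K/W
Q' = ΔT/ΣR = (577 K − 293.5 K)/1.469 = 193.0 W/m
From the inner boundary to the ceramic fibre blanket/vermiculite board interface, ΣR_partial = 0.6203 m·K/W.
T_interface = T_in − Q'·ΣR_partial = 577 K − (193.0)(0.6203) = 457 K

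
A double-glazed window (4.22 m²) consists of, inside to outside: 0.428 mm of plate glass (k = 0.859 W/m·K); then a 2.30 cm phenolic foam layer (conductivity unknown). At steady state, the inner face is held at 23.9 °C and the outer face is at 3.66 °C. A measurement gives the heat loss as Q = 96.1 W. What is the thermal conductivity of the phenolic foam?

k = 0.0259 W/m·K

ΣR = ΔT/Q = |23.9 − 3.66|/96.1 = 0.2106 K/W
Known resistances:
  R_plate glass = L/(kA) = 4.28×10^-4/(0.859·4.22) = 1.181×10^-4 K/W
R_phenolic foam = ΣR − ΣR_known = 0.2106 − 1.181×10^-4 = 0.2105 K/W
L/(kA) = 0.2105 ⇒ k = 0.0230/(0.2105·4.22) = 0.0259 W/m·K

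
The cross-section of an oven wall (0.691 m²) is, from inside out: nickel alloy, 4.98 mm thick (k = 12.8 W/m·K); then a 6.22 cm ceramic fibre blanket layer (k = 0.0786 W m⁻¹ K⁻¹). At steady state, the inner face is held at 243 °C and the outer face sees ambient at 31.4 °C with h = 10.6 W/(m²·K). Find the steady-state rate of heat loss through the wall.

Treat each layer as a resistance in series:
  R_nickel alloy = L/(kA) = 0.00498/(12.8·0.691) = 5.630×10^-4 K/W
  R_ceramic fibre blanket = L/(kA) = 0.0622/(0.0786·0.691) = 1.145 K/W
  R_conv,out = 1/(hA) = 1/(10.6·0.691) = 0.1365 K/W
ΣR = 5.630×10^-4 + 1.145 + 0.1365 = 1.282 K/W
Q = ΔT/ΣR = (243 °C − 31.4 °C)/1.282 = 165 W

Q = 165 W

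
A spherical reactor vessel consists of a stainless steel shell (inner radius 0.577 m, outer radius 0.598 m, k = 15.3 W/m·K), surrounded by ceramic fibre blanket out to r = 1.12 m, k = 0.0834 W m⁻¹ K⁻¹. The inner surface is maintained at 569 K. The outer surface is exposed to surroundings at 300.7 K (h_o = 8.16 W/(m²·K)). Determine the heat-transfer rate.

Q = 357 W

Treat each layer as a resistance in series:
  R_stainless steel = (1/0.577 − 1/0.598)/(4πk) = 0.06086/(4π·15.3) = 3.165×10^-4 K/W
  R_ceramic fibre blanket = (1/0.598 − 1/1.12)/(4πk) = 0.7794/(4π·0.0834) = 0.7437 K/W
  R_conv,out = 1/(4πr²h) = 1/(4π·1.12²·8.16) = 0.007774 K/W
ΣR = 3.165×10^-4 + 0.7437 + 0.007774 = 0.7518 K/W
Q = ΔT/ΣR = (569 K − 300.7 K)/0.7518 = 357 W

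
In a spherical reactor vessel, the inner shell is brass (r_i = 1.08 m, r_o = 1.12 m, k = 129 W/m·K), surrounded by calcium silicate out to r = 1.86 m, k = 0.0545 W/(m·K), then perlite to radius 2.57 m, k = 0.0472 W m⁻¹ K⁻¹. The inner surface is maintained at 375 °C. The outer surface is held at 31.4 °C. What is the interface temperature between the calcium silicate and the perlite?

T = 143 °C

Resistance network (inner→outer):
  R_brass = (1/1.08 − 1/1.12)/(4πk) = 0.03307/(4π·129) = 2.040×10^-5 K/W
  R_calcium silicate = (1/1.12 − 1/1.86)/(4πk) = 0.3552/(4π·0.0545) = 0.5187 K/W
  R_perlite = (1/1.86 − 1/2.57)/(4πk) = 0.1485/(4π·0.0472) = 0.2504 K/W
ΣR = 2.040×10^-5 + 0.5187 + 0.2504 = 0.7691 K/W
Q = ΔT/ΣR = (375 °C − 31.4 °C)/0.7691 = 446.8 W
From the inner boundary to the calcium silicate/perlite interface, ΣR_partial = 0.5187 K/W.
T_interface = T_in − Q·ΣR_partial = 375 °C − (446.8)(0.5187) = 143 °C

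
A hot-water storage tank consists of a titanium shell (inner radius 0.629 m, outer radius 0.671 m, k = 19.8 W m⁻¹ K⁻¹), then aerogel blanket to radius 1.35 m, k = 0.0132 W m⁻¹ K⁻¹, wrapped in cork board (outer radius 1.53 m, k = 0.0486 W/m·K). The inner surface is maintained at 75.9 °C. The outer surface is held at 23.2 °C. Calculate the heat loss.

Treat each layer as a resistance in series:
  R_titanium = (1/0.629 − 1/0.671)/(4πk) = 0.09951/(4π·19.8) = 3.999×10^-4 K/W
  R_aerogel blanket = (1/0.671 − 1/1.35)/(4πk) = 0.7496/(4π·0.0132) = 4.519 K/W
  R_cork board = (1/1.35 − 1/1.53)/(4πk) = 0.08715/(4π·0.0486) = 0.1427 K/W
ΣR = 3.999×10^-4 + 4.519 + 0.1427 = 4.662 K/W
Q = ΔT/ΣR = (75.9 °C − 23.2 °C)/4.662 = 11.3 W

Q = 11.3 W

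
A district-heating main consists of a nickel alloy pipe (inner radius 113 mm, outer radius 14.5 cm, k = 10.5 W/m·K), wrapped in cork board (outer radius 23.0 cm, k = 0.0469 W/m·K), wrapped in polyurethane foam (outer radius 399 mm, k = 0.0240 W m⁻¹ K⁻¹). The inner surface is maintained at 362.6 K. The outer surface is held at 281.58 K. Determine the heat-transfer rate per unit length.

Resistance network (inner→outer):
  R'_nickel alloy = ln(0.145/0.113)/(2πk) = 0.2493/(2π·10.5) = 0.003779 m·K/W
  R'_cork board = ln(0.230/0.145)/(2πk) = 0.4613/(2π·0.0469) = 1.566 m·K/W
  R'_polyurethane foam = ln(0.399/0.230)/(2πk) = 0.5509/(2π·0.0240) = 3.653 m·K/W
ΣR = 0.003779 + 1.566 + 3.653 = 5.223 m·K/W
Q' = ΔT/ΣR = (362.6 K − 281.58 K)/5.223 = 15.5 W/m

Q' = 15.5 W/m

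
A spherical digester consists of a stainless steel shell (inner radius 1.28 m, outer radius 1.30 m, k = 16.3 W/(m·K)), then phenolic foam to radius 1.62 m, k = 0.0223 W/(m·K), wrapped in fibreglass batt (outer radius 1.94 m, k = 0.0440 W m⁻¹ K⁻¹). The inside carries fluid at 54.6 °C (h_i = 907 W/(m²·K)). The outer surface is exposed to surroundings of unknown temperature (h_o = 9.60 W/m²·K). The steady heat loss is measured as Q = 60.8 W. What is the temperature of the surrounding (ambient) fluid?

Sum the resistances:
  R_conv,in = 1/(4πr²h) = 1/(4π·1.28²·907) = 5.355×10^-5 K/W
  R_stainless steel = (1/1.28 − 1/1.30)/(4πk) = 0.01202/(4π·16.3) = 5.868×10^-5 K/W
  R_phenolic foam = (1/1.30 − 1/1.62)/(4πk) = 0.1519/(4π·0.0223) = 0.5422 K/W
  R_fibreglass batt = (1/1.62 − 1/1.94)/(4πk) = 0.1018/(4π·0.0440) = 0.1841 K/W
  R_conv,out = 1/(4πr²h) = 1/(4π·1.94²·9.60) = 0.002202 K/W
ΣR = 0.7287 K/W
ΔT = Q·ΣR = 60.8 × 0.7287 = 44.30 K
Heat flows outward, so T_out = T_in − ΔT = 54.6 − 44.30 = 10.3 °C

T_out = 10.3 °C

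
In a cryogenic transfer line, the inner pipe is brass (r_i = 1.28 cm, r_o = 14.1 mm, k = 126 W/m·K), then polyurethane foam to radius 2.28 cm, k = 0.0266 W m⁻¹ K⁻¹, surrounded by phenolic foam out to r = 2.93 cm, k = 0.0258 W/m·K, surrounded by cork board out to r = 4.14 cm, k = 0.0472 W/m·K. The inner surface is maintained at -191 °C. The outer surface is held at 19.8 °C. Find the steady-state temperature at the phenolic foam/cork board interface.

T = -24.2 °C

Series thermal resistances, inner to outer:
  R'_brass = ln(0.0141/0.0128)/(2πk) = 0.09673/(2π·126) = 1.222×10^-4 m·K/W
  R'_polyurethane foam = ln(0.0228/0.0141)/(2πk) = 0.4806/(2π·0.0266) = 2.875 m·K/W
  R'_phenolic foam = ln(0.0293/0.0228)/(2πk) = 0.2508/(2π·0.0258) = 1.547 m·K/W
  R'_cork board = ln(0.0414/0.0293)/(2πk) = 0.3457/(2π·0.0472) = 1.166 m·K/W
ΣR = 1.222×10^-4 + 2.875 + 1.547 + 1.166 = 5.588 m·K/W
Q' = ΔT/ΣR = (-191 °C − 19.8 °C)/5.588 = -37.72 W/m
From the inner boundary to the phenolic foam/cork board interface, ΣR_partial = 4.422 m·K/W.
T_interface = T_in − Q'·ΣR_partial = -191 °C − (-37.72)(4.422) = -24.2 °C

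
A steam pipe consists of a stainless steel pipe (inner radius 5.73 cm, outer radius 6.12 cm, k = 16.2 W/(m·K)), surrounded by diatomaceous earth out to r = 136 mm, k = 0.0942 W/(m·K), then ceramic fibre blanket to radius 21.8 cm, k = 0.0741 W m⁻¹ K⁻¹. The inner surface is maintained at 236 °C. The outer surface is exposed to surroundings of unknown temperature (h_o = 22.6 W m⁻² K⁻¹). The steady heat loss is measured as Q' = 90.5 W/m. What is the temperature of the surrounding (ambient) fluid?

Series resistances:
  R'_stainless steel = ln(0.0612/0.0573)/(2πk) = 0.06585/(2π·16.2) = 6.469×10^-4 m·K/W
  R'_diatomaceous earth = ln(0.136/0.0612)/(2πk) = 0.7985/(2π·0.0942) = 1.349 m·K/W
  R'_ceramic fibre blanket = ln(0.218/0.136)/(2πk) = 0.4718/(2π·0.0741) = 1.013 m·K/W
  R'_conv,out = 1/(2πr h) = 1/(2π·0.218·22.6) = 0.03230 m·K/W
ΣR = 2.396 m·K/W
ΔT = Q'·ΣR = 90.5 × 2.396 = 216.8 K
Heat flows outward, so T_out = T_in − ΔT = 236 − 216.8 = 19.2 °C

T_out = 19.2 °C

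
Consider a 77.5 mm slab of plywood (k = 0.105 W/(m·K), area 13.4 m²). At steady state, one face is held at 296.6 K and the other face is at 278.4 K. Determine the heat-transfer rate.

Q = 330 W

Q = kA·ΔT/L = 0.105 × 13.4 × |296.6 K − 278.4 K| / 0.0775 = 330 W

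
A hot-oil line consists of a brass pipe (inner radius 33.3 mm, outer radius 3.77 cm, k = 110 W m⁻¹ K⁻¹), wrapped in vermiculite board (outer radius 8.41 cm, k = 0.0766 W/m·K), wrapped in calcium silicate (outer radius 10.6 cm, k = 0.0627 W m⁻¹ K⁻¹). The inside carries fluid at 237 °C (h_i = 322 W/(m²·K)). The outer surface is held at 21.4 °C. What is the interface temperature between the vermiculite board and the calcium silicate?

Treat each layer as a resistance in series:
  R'_conv,in = 1/(2πr h) = 1/(2π·0.0333·322) = 0.01484 m·K/W
  R'_brass = ln(0.0377/0.0333)/(2πk) = 0.1241/(2π·110) = 1.796×10^-4 m·K/W
  R'_vermiculite board = ln(0.0841/0.0377)/(2πk) = 0.8023/(2π·0.0766) = 1.667 m·K/W
  R'_calcium silicate = ln(0.106/0.0841)/(2πk) = 0.2314/(2π·0.0627) = 0.5875 m·K/W
ΣR = 0.01484 + 1.796×10^-4 + 1.667 + 0.5875 = 2.270 m·K/W
Q' = ΔT/ΣR = (237 °C − 21.4 °C)/2.270 = 94.98 W/m
From the inner boundary to the vermiculite board/calcium silicate interface, ΣR_partial = 1.682 m·K/W.
T_interface = T_in − Q'·ΣR_partial = 237 °C − (94.98)(1.682) = 77.2 °C

T = 77.2 °C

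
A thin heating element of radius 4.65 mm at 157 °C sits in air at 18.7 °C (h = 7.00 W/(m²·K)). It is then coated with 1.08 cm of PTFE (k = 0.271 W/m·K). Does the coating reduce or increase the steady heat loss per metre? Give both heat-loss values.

Critical radius for a cylinder: r_cr = k/h = 0.0387 m = 3.87 cm.
Outer radius after coating: r₂ = 0.00465 + 0.0108 = 0.01545 m.
Since r₁ < r_cr and r₂ ≤ r_cr, the coating moves toward the maximum at r_cr — heat loss rises.
Bare: R = 1/(2πr₁h) = 4.890 m·K/W; Q = 138.3/4.890 = 28.3 W/m.
Coated: R = R_cond + R_conv = 2.177 m·K/W; Q = 138.3/2.177 = 63.5 W/m.

increases: 28.3 → 63.5 W/m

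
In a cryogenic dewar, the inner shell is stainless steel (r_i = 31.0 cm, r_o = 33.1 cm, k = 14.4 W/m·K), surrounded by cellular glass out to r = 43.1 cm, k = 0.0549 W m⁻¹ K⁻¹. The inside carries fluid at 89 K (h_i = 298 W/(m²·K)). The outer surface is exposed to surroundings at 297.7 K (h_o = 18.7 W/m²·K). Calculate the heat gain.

Resistance network (inner→outer):
  R_conv,in = 1/(4πr²h) = 1/(4π·0.310²·298) = 0.002779 K/W
  R_stainless steel = (1/0.310 − 1/0.331)/(4πk) = 0.2047/(4π·14.4) = 0.001131 K/W
  R_cellular glass = (1/0.331 − 1/0.431)/(4πk) = 0.7010/(4π·0.0549) = 1.016 K/W
  R_conv,out = 1/(4πr²h) = 1/(4π·0.431²·18.7) = 0.02291 K/W
ΣR = 0.002779 + 0.001131 + 1.016 + 0.02291 = 1.043 K/W
Q = ΔT/ΣR = (89 K − 297.7 K)/1.043 = -200 W
(Negative Q ⇒ heat flows inward; heat gain = 200 W.)

Q = 200 W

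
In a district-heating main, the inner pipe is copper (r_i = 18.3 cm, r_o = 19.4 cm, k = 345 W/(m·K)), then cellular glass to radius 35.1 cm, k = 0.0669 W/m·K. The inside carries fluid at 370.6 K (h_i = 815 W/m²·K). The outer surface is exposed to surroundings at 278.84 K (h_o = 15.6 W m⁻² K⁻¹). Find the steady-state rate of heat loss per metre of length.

Q' = 63.7 W/m

Treat each layer as a resistance in series:
  R'_conv,in = 1/(2πr h) = 1/(2π·0.183·815) = 0.001067 m·K/W
  R'_copper = ln(0.194/0.183)/(2πk) = 0.05837/(2π·345) = 2.693×10^-5 m·K/W
  R'_cellular glass = ln(0.351/0.194)/(2πk) = 0.5929/(2π·0.0669) = 1.411 m·K/W
  R'_conv,out = 1/(2πr h) = 1/(2π·0.351·15.6) = 0.02907 m·K/W
ΣR = 0.001067 + 2.693×10^-5 + 1.411 + 0.02907 = 1.441 m·K/W
Q' = ΔT/ΣR = (370.6 K − 278.84 K)/1.441 = 63.7 W/m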